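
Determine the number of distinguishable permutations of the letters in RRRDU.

20

Letter multiplicities in RRRDU: D×1, R×3, U×1.
Dividing 5! = 120 by 3! = 6 for the repeated letters gives 20.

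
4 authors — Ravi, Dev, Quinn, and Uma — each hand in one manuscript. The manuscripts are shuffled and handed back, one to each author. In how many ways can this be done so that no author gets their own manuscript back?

9

This is the derangement count D_4: permutations of 4 items with no fixed point.
By inclusion–exclusion this is Σ_{j=0}^{4} (−1)^j C(4,j)·(4−j)!.
Computing: 24 − 24 + 12 − 4 + 1 = 9.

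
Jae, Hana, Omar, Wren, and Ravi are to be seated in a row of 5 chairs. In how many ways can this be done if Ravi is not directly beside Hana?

72

Of the 5! = 120 arrangements, those with Ravi and Hana adjacent number 2 × 4! = 48 (treat the pair as a block with 2 internal orders).
So 120 − 48 = 72 arrangements keep them apart.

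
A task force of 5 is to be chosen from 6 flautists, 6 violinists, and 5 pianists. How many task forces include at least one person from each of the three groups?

With no constraint there are C(17,5) = 6188 possible selections.
Selections missing a whole group: no flautists → C(11,5) = 462; no violinists → C(11,5) = 462; no pianists → C(12,5) = 792.
Add back selections omitting two groups (i.e. drawn from a single group): C(6,5) + C(6,5) + C(5,5) = 13.
By inclusion–exclusion: 6188 − 1716 + 13 = 4485.

4485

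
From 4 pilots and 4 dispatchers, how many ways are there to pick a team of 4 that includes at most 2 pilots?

Split by how many pilots are chosen (0 through 2).
Sum: C(4,0)·C(4,4) + C(4,1)·C(4,3) + C(4,2)·C(4,2) = 1 + 16 + 36 = 53.

53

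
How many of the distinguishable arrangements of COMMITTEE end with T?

Fix T in the last position and arrange the remaining 8 letters.
Those 8 letters have E appearing twice and M appearing twice, giving (8)!/(2!·2!) = 10080.

10080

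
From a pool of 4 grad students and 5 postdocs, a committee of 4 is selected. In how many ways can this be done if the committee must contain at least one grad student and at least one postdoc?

Unrestricted: C(9,4) = 126 ways to pick any 4 of the 9.
Selections missing a whole group: no grad students → C(5,4) = 5; no postdocs → C(4,4) = 1.
Both groups omitted at once is impossible, so 126 − 6 = 120.

120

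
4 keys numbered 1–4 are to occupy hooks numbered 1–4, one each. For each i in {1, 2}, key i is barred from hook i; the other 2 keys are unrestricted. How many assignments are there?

Let Aᵢ (for i ∈ {1, 2}) be the placements that put key i in its forbidden hook. Any j of these fix j positions, leaving (4−j)! ways to fill the rest, and there are C(2,j) ways to pick which j.
By inclusion–exclusion, the number of valid placements is Σ_{j=0}^{2} (−1)^j C(2,j)·(4−j)!.
Computing: 24 − 12 + 2 = 14.

14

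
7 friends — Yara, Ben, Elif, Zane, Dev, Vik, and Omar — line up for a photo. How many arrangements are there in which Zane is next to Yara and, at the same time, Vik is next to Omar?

480

Treat {Zane,Yara} as one block (2 orders) and {Vik,Omar} as another (2 orders).
That leaves 5 units to arrange: 2 × 2 × 5! = 4 × 120 = 480.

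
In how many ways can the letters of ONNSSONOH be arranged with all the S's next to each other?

Treat the 2 copies of S as a single block. The multiset to arrange is then {SS, H, N, N, N, O, O, O}, 8 items in all.
That gives (8)!/(3!·3!) = 1120 arrangements.

1120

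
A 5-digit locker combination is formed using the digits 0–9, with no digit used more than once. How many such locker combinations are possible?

This is a permutation of 5 out of 10: P(10,5) = 10!/5!.
10 × 9 × 8 × 7 × 6 = 30240.

30240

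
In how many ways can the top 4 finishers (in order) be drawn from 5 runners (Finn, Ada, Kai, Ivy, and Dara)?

There are 5 choices for 1st place, 4 for 2nd, and so on down to 2 for position 4.
That gives 5 × 4 × 3 × 2 = 120.

120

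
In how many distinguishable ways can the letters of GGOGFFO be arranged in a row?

210

Letter multiplicities in GGOGFFO: F×2, G×3, O×2.
So there are 7! / (3!·2!·2!) = 210 distinguishable arrangements.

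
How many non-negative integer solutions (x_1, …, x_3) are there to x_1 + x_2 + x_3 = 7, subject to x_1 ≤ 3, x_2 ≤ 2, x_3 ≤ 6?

By stars and bars, unrestricted non-negative solutions to x_1+…+x_3 = 7 number C(7+2,2) = 36.
Subtract solutions that violate a single cap (substitute x_i' = x_i − (cap_i+1)): x_1 ≥ 4 gives C(5,2) = 10; x_2 ≥ 3 gives C(6,2) = 15; x_3 ≥ 7 gives C(2,2) = 1. Together 26.
Add back pairs where two caps are both exceeded: 1 + 0 + 0 = 1.
By inclusion–exclusion the count is 36 − 26 + 1 = 11.

11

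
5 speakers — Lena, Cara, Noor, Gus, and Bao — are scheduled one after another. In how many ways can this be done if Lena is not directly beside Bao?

Of the 5! = 120 arrangements, those with Lena and Bao adjacent number 2 × 4! = 48 (treat the pair as a block with 2 internal orders).
Complementary counting: 120 − 48 = 72.

72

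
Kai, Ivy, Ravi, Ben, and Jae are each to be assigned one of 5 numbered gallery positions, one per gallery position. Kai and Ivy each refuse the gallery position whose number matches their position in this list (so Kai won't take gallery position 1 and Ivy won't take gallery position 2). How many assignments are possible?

Let Aᵢ (for i ∈ {1, 2}) be the placements that put person i in their forbidden gallery position. Any j of these fix j positions, leaving (5−j)! ways to fill the rest, and there are C(2,j) ways to pick which j.
By inclusion–exclusion, the number of valid placements is Σ_{j=0}^{2} (−1)^j C(2,j)·(5−j)!.
Computing: 120 − 48 + 6 = 78.

78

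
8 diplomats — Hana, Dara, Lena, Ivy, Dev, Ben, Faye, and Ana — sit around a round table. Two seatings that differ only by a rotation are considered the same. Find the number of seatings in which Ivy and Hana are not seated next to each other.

3600

All circular seatings of 8 people number (7)! = 5040.
Those with Ivy next to Hana: fuse the pair into one unit and seat 7 units around a circle — 2·(6)! = 1440.
Subtracting, 5040 − 1440 = 3600.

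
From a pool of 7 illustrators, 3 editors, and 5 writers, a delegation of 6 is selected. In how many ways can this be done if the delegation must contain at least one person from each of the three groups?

Total 6-person selections from all 15: C(15,6) = 5005.
Selections missing a whole group: no illustrators → C(8,6) = 28; no editors → C(12,6) = 924; no writers → C(10,6) = 210.
Add back selections omitting two groups (i.e. drawn from a single group): C(7,6) + C(3,6) + C(5,6) = 7.
By inclusion–exclusion: 5005 − 1162 + 7 = 3850.

3850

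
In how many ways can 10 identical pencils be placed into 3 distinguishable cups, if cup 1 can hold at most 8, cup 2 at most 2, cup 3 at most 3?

9

Ignoring the caps, the number of non-negative solutions to x_1+…+x_3 = 10 is C(12,2) = 66.
Subtract solutions that violate a single cap (substitute x_i' = x_i − (cap_i+1)): x_1 ≥ 9 gives C(3,2) = 3; x_2 ≥ 3 gives C(9,2) = 36; x_3 ≥ 4 gives C(8,2) = 28. Together 67.
Add back pairs where two caps are both exceeded: 0 + 0 + 10 = 10.
By inclusion–exclusion the count is 66 − 67 + 10 = 9.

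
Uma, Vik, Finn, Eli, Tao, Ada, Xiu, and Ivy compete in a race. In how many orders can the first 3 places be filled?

This is an ordered selection of 3 from 8: P(8,3).
That gives 8 × 7 × 6 = 336.

336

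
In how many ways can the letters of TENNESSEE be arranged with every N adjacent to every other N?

840

Treat the 2 copies of N as a single block. The multiset to arrange is then {NN, E, E, E, E, S, S, T}, 8 items in all.
That gives (8)!/(4!·2!) = 840 arrangements.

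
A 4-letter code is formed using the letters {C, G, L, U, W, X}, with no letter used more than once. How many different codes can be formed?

With no repetition, fill the 4 letters in order: 6 choices, then 5, down to 3.
6 × 5 × 4 × 3 = 360.

360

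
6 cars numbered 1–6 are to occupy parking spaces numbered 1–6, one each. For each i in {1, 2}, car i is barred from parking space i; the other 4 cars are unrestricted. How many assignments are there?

Let Aᵢ (for i ∈ {1, 2}) be the placements that put car i in its forbidden parking space. Any j of these fix j positions, leaving (6−j)! ways to fill the rest, and there are C(2,j) ways to pick which j.
By inclusion–exclusion, the number of valid placements is Σ_{j=0}^{2} (−1)^j C(2,j)·(6−j)!.
Computing: 720 − 240 + 24 = 504.

504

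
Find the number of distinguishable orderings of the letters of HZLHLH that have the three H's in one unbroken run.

12

Treat the 3 copies of H as a single block. The multiset to arrange is then {HHH, L, L, Z}, 4 items in all.
That gives (4)!/(2!) = 12 arrangements.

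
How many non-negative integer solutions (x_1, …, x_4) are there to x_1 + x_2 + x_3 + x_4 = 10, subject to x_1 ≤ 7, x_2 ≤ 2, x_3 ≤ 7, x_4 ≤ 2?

61

Without the upper bounds there are C(13,3) = 286 ways to split 10 among 4 variables.
Subtract solutions that violate a single cap (substitute x_i' = x_i − (cap_i+1)): x_1 ≥ 8 gives C(5,3) = 10; x_2 ≥ 3 gives C(10,3) = 120; x_3 ≥ 8 gives C(5,3) = 10; x_4 ≥ 3 gives C(10,3) = 120. Together 260.
Add back pairs where two caps are both exceeded: 0 + 0 + 0 + 0 + 35 + 0 = 35.
By inclusion–exclusion the count is 286 − 260 + 35 = 61.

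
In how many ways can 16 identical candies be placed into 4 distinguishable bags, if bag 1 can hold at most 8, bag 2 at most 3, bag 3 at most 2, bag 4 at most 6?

19

Without the upper bounds there are C(19,3) = 969 ways to split 16 among 4 bags.
Subtract solutions that violate a single cap (substitute x_i' = x_i − (cap_i+1)): x_1 ≥ 9 gives C(10,3) = 120; x_2 ≥ 4 gives C(15,3) = 455; x_3 ≥ 3 gives C(16,3) = 560; x_4 ≥ 7 gives C(12,3) = 220. Together 1355.
Add back pairs where two caps are both exceeded: 20 + 35 + 1 + 220 + 56 + 84 = 416.
Subtract triples: 1 + 0 + 0 + 10 = 11.
By inclusion–exclusion the count is 969 − 1355 + 416 − 11 = 19.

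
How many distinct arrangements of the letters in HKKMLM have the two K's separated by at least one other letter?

120

Total arrangements of HKKMLM: 6!/(2!·2!) = 180.
Arrangements with the K's together: treat KK as one letter, giving (5)!/(2!) = 60.
Hence 180 − 60 = 120.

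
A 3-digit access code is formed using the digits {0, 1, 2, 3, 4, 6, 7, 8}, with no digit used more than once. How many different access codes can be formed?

Choose and order 3 of the 8 symbols: the first digit has 8 options, the next 7, then 6.
8 × 7 × 6 = 336.

336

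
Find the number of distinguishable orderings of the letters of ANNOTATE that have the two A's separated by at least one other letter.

There are 8!/(2!·2!·2!) = 5040 arrangements of ANNOTATE in total.
If the two A's are adjacent, glue them into one block, leaving 7 items to arrange: (7)!/(2!·2!) = 1260 ways.
Subtracting, 5040 − 1260 = 3780 arrangements keep the A's apart.

3780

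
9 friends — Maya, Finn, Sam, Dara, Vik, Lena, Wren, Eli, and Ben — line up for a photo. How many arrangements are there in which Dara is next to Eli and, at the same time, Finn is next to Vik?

20160

Treat {Dara,Eli} as one block (2 orders) and {Finn,Vik} as another (2 orders).
That leaves 7 units to arrange: 2 × 2 × 7! = 4 × 5040 = 20160.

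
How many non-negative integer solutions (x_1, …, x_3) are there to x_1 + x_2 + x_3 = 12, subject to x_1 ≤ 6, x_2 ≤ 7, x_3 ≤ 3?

By stars and bars, unrestricted non-negative solutions to x_1+…+x_3 = 12 number C(12+2,2) = 91.
Subtract solutions that violate a single cap (substitute x_i' = x_i − (cap_i+1)): x_1 ≥ 7 gives C(7,2) = 21; x_2 ≥ 8 gives C(6,2) = 15; x_3 ≥ 4 gives C(10,2) = 45. Together 81.
Add back pairs where two caps are both exceeded: 0 + 3 + 1 = 4.
By inclusion–exclusion the count is 91 − 81 + 4 = 14.

14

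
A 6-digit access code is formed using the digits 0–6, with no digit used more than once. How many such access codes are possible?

5040

This is a permutation of 6 out of 7: P(7,6) = 7!/1!.
7 × 6 × 5 × 4 × 3 × 2 = 5040.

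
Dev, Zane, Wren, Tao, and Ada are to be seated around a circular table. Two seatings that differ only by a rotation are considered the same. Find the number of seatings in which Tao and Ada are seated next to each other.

Glue Tao and Ada into a block (2 internal orders). Seating 4 units around a circle gives (3)! arrangements.
So 2 × (3)! = 2 × 6 = 12.

12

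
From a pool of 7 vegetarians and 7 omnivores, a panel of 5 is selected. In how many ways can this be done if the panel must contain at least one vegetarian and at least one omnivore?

1960

With no constraint there are C(14,5) = 2002 possible selections.
Subtract selections that omit an entire group: no vegetarians → C(7,5) = 21; no omnivores → C(7,5) = 21.
Both groups omitted at once is impossible, so 2002 − 42 = 1960.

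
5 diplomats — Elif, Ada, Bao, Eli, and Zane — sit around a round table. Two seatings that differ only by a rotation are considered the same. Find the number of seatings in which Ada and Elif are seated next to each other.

12

Glue Ada and Elif into a block (2 internal orders). Seating 4 units around a circle gives (3)! arrangements.
So 2 × (3)! = 2 × 6 = 12.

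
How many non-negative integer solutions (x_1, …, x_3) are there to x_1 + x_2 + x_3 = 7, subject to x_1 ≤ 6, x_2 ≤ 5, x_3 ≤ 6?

Ignoring the caps, the number of non-negative solutions to x_1+…+x_3 = 7 is C(9,2) = 36.
Subtract solutions that violate a single cap (substitute x_i' = x_i − (cap_i+1)): x_1 ≥ 7 gives C(2,2) = 1; x_2 ≥ 6 gives C(3,2) = 3; x_3 ≥ 7 gives C(2,2) = 1. Together 5.
No two caps can be exceeded simultaneously, so the pair terms are all 0.
By inclusion–exclusion the count is 36 − 5 + 0 = 31.

31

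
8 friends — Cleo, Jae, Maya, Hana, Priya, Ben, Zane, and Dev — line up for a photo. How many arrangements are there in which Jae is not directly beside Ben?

30240

There are 8! = 40320 arrangements in all. If Jae and Ben are adjacent, merging them into one block gives 2·(7)! = 10080 arrangements.
Complementary counting: 40320 − 10080 = 30240.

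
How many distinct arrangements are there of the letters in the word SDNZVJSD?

10080

The 8 letters of SDNZVJSD have repeats: D appearing twice and S appearing twice.
The number of distinct arrangements is 8!/(2!·2!) = 40320/4 = 10080.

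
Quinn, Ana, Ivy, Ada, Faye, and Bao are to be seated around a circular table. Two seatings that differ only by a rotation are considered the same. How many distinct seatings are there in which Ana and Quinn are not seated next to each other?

Without the restriction there are (5)! = 120 seatings.
Those with Ana next to Quinn: fuse the pair into one unit and seat 5 units around a circle — 2·(4)! = 48.
Subtracting, 120 − 48 = 72.

72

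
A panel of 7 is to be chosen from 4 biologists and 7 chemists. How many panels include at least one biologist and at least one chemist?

329

With no constraint there are C(11,7) = 330 possible selections.
Selections missing a whole group: no biologists → C(7,7) = 1; no chemists → C(4,7) = 0.
Both groups omitted at once is impossible, so 330 − 1 = 329.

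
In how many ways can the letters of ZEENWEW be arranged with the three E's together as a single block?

Treat the 3 copies of E as a single block. The multiset to arrange is then {EEE, N, W, W, Z}, 5 items in all.
That gives (5)!/(2!) = 60 arrangements.

60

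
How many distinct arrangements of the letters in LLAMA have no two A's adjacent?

Total arrangements of LLAMA: 5!/(2!·2!) = 30.
If the two A's are adjacent, glue them into one block, leaving 4 items to arrange: (4)!/(2!) = 12 ways.
Hence 30 − 12 = 18.

18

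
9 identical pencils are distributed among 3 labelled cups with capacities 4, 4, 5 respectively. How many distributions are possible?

15

Ignoring the caps, the number of non-negative solutions to x_1+…+x_3 = 9 is C(11,2) = 55.
Subtract solutions that violate a single cap (substitute x_i' = x_i − (cap_i+1)): x_1 ≥ 5 gives C(6,2) = 15; x_2 ≥ 5 gives C(6,2) = 15; x_3 ≥ 6 gives C(5,2) = 10. Together 40.
No two caps can be exceeded simultaneously, so the pair terms are all 0.
By inclusion–exclusion the count is 55 − 40 + 0 = 15.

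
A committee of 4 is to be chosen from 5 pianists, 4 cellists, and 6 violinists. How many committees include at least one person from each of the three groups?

Total 4-person selections from all 15: C(15,4) = 1365.
Subtract selections that omit an entire group: no pianists → C(10,4) = 210; no cellists → C(11,4) = 330; no violinists → C(9,4) = 126.
Add back selections omitting two groups (i.e. drawn from a single group): C(5,4) + C(4,4) + C(6,4) = 21.
By inclusion–exclusion: 1365 − 666 + 21 = 720.

720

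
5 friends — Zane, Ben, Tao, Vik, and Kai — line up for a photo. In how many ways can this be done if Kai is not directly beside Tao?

Of the 5! = 120 arrangements, those with Kai and Tao adjacent number 2 × 4! = 48 (treat the pair as a block with 2 internal orders).
Complementary counting: 120 − 48 = 72.

72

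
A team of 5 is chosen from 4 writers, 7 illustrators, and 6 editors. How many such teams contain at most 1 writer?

4147

Split by how many writers are chosen (0 through 1).
Sum: C(4,0)·C(13,5) + C(4,1)·C(13,4) = 1287 + 2860 = 4147.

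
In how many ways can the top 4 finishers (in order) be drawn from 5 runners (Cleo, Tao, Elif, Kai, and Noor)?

There are 5 choices for 1st place, 4 for 2nd, and so on down to 2 for position 4.
That gives 5 × 4 × 3 × 2 = 120.

120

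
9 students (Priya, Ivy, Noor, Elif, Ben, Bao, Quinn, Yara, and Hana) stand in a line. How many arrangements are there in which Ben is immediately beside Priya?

80640

Glue Ben and Priya into one block (2 internal orders), leaving 8 units to arrange in a row.
So the count is 2·(8)! = 80640.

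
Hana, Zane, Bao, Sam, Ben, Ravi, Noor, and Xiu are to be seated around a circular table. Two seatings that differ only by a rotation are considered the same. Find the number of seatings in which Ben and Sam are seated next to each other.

1440

Glue Ben and Sam into a block (2 internal orders). Seating 7 units around a circle gives (6)! arrangements.
So 2 × (6)! = 2 × 720 = 1440.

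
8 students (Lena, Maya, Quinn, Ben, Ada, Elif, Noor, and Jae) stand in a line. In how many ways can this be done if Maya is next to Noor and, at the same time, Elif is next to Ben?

2880

Treat {Maya,Noor} as one block (2 orders) and {Elif,Ben} as another (2 orders).
That leaves 6 units to arrange: 2 × 2 × 6! = 4 × 720 = 2880.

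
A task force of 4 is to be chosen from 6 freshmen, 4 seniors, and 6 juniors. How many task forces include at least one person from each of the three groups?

936

Unrestricted: C(16,4) = 1820 ways to pick any 4 of the 16.
Subtract selections that omit an entire group: no freshmen → C(10,4) = 210; no seniors → C(12,4) = 495; no juniors → C(10,4) = 210.
Add back selections omitting two groups (i.e. drawn from a single group): C(6,4) + C(4,4) + C(6,4) = 31.
By inclusion–exclusion: 1820 − 915 + 31 = 936.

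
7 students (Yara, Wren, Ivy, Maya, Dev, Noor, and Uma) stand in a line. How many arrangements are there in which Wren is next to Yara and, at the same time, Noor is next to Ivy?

Treat {Wren,Yara} as one block (2 orders) and {Noor,Ivy} as another (2 orders).
That leaves 5 units to arrange: 2 × 2 × 5! = 4 × 120 = 480.

480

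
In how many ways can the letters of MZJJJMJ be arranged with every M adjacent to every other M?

30

Treat the 2 copies of M as a single block. The multiset to arrange is then {MM, J, J, J, J, Z}, 6 items in all.
That gives (6)!/(4!) = 30 arrangements.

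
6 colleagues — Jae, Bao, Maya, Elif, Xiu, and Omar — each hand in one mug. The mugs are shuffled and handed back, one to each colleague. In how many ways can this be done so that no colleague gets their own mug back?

Let Aᵢ be the assignments in which colleague i gets their own mug. We want the size of the complement of A₁∪…∪A_6.
By inclusion–exclusion this is Σ_{j=0}^{6} (−1)^j C(6,j)·(6−j)!.
Computing: 720 − 720 + 360 − 120 + 30 − 6 + 1 = 265.

265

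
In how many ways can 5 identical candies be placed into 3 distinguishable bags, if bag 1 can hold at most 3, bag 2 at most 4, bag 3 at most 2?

Without the upper bounds there are C(7,2) = 21 ways to split 5 among 3 bags.
Subtract solutions that violate a single cap (substitute x_i' = x_i − (cap_i+1)): x_1 ≥ 4 gives C(3,2) = 3; x_2 ≥ 5 gives C(2,2) = 1; x_3 ≥ 3 gives C(4,2) = 6. Together 10.
No two caps can be exceeded simultaneously, so the pair terms are all 0.
By inclusion–exclusion the count is 21 − 10 + 0 = 11.

11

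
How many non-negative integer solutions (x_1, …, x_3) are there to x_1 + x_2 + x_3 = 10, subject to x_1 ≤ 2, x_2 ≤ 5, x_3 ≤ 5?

6

Without the upper bounds there are C(12,2) = 66 ways to split 10 among 3 variables.
Subtract solutions that violate a single cap (substitute x_i' = x_i − (cap_i+1)): x_1 ≥ 3 gives C(9,2) = 36; x_2 ≥ 6 gives C(6,2) = 15; x_3 ≥ 6 gives C(6,2) = 15. Together 66.
Add back pairs where two caps are both exceeded: 3 + 3 + 0 = 6.
By inclusion–exclusion the count is 66 − 66 + 6 = 6.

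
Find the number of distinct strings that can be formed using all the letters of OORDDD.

60

Letter multiplicities in OORDDD: D×3, O×2, R×1.
Dividing 6! = 720 by 3!·2! = 12 for the repeated letters gives 60.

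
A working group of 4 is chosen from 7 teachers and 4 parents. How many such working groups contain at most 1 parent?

Split by how many parents are chosen (0 through 1).
Sum: C(4,0)·C(7,4) + C(4,1)·C(7,3) = 35 + 140 = 175.

175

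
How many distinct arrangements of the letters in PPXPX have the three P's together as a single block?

3

Treat the 3 copies of P as a single block. The multiset to arrange is then {PPP, X, X}, 3 items in all.
That gives (3)!/(2!) = 3 arrangements.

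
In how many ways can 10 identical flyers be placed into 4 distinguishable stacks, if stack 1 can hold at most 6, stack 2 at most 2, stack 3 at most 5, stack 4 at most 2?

36

Without the upper bounds there are C(13,3) = 286 ways to split 10 among 4 stacks.
Subtract solutions that violate a single cap (substitute x_i' = x_i − (cap_i+1)): x_1 ≥ 7 gives C(6,3) = 20; x_2 ≥ 3 gives C(10,3) = 120; x_3 ≥ 6 gives C(7,3) = 35; x_4 ≥ 3 gives C(10,3) = 120. Together 295.
Add back pairs where two caps are both exceeded: 1 + 0 + 1 + 4 + 35 + 4 = 45.
By inclusion–exclusion the count is 286 − 295 + 45 = 36.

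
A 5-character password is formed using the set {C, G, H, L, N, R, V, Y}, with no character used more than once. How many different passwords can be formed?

6720

Choose and order 5 of the 8 symbols: the first character has 8 options, the next 7, and so on down to 4.
That product is 8 × 7 × 6 × 5 × 4 = 6720.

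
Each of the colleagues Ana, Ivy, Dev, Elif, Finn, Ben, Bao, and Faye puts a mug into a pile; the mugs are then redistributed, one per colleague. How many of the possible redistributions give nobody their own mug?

Count assignments avoiding every fixed point. For any j of the 8 colleagues fixed to their own mug, the other 8−j can be arranged in (8−j)! ways.
By inclusion–exclusion this is Σ_{j=0}^{8} (−1)^j C(8,j)·(8−j)!.
Computing: 40320 − 40320 + 20160 − 6720 + 1680 − 336 + 56 − 8 + 1 = 14833.

14833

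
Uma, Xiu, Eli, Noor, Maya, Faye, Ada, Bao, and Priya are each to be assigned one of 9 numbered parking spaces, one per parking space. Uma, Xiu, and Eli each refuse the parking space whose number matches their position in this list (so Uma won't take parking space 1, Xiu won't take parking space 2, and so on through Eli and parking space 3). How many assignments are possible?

256320

Let Aᵢ (for i ∈ {1, 2, 3}) be the placements that put person i in their forbidden parking space. Any j of these fix j positions, leaving (9−j)! ways to fill the rest, and there are C(3,j) ways to pick which j.
By inclusion–exclusion, the number of valid placements is Σ_{j=0}^{3} (−1)^j C(3,j)·(9−j)!.
Computing: 362880 − 120960 + 15120 − 720 = 256320.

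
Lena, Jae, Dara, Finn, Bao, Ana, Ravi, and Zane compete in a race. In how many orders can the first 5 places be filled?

This is an ordered selection of 5 from 8: P(8,5).
That gives 8 × 7 × 6 × 5 × 4 = 6720.

6720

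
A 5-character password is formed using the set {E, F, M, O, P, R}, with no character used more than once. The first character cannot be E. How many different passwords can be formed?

The first character has 6−1 = 5 choices (anything except E).
The remaining 4 characters are filled from the other 5 symbols without repetition: 5 × 4 × 3 × 2 = 120.
Total: 5 × 120 = 600.

600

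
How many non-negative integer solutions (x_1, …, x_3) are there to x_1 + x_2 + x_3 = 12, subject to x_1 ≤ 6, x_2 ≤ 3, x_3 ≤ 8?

18

Without the upper bounds there are C(14,2) = 91 ways to split 12 among 3 variables.
Subtract solutions that violate a single cap (substitute x_i' = x_i − (cap_i+1)): x_1 ≥ 7 gives C(7,2) = 21; x_2 ≥ 4 gives C(10,2) = 45; x_3 ≥ 9 gives C(5,2) = 10. Together 76.
Add back pairs where two caps are both exceeded: 3 + 0 + 0 = 3.
By inclusion–exclusion the count is 91 − 76 + 3 = 18.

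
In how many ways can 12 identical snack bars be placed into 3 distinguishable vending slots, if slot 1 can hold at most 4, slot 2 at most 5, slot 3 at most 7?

Ignoring the caps, the number of non-negative solutions to x_1+…+x_3 = 12 is C(14,2) = 91.
Subtract solutions that violate a single cap (substitute x_i' = x_i − (cap_i+1)): x_1 ≥ 5 gives C(9,2) = 36; x_2 ≥ 6 gives C(8,2) = 28; x_3 ≥ 8 gives C(6,2) = 15. Together 79.
Add back pairs where two caps are both exceeded: 3 + 0 + 0 = 3.
By inclusion–exclusion the count is 91 − 79 + 3 = 15.

15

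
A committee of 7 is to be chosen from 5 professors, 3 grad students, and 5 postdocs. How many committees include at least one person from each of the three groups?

Unrestricted: C(13,7) = 1716 ways to pick any 7 of the 13.
Subtract selections that omit an entire group: no professors → C(8,7) = 8; no grad students → C(10,7) = 120; no postdocs → C(8,7) = 8.
Add back selections omitting two groups (i.e. drawn from a single group): C(5,7) + C(3,7) + C(5,7) = 0.
By inclusion–exclusion: 1716 − 136 + 0 = 1580.

1580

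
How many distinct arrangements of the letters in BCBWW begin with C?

6

With the first slot taken by C, it remains to arrange the other 4 letters (BBWW).
Those 4 letters have B appearing twice and W appearing twice, giving (4)!/(2!·2!) = 6.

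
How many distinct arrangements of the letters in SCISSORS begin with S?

840

Fix S in the first position and arrange the remaining 7 letters.
Those 7 letters have S appearing 3 times, giving (7)!/(3!) = 840.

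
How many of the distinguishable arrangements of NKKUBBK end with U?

60

Fix U in the last position and arrange the remaining 6 letters.
Those 6 letters have B appearing twice and K appearing 3 times, giving (6)!/(3!·2!) = 60.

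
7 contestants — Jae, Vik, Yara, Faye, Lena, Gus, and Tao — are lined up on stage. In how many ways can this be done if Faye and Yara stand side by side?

Treat {Faye, Yara} as a single unit. There are 6 units to order, and the pair itself can be ordered 2 ways.
That gives 2 × 6! = 2 × 720 = 1440.

1440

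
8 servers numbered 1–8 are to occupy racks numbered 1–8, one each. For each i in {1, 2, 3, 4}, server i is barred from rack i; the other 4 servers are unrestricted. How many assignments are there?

24024

Let Aᵢ (for 1 ≤ i ≤ 4) be the placements that put server i in its forbidden rack. Any j of these fix j positions, leaving (8−j)! ways to fill the rest, and there are C(4,j) ways to pick which j.
By inclusion–exclusion, the number of valid placements is Σ_{j=0}^{4} (−1)^j C(4,j)·(8−j)!.
Computing: 40320 − 20160 + 4320 − 480 + 24 = 24024.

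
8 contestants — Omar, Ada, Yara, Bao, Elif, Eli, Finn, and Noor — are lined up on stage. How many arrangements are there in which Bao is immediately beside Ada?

10080

Treat {Bao, Ada} as a single unit. There are 7 units to order, and the pair itself can be ordered 2 ways.
So the count is 2·(7)! = 10080.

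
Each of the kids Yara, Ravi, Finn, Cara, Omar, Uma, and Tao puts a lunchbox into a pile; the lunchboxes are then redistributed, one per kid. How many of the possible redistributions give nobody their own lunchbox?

This is the derangement count D_7: permutations of 7 items with no fixed point.
By inclusion–exclusion this is Σ_{j=0}^{7} (−1)^j C(7,j)·(7−j)!.
Computing: 5040 − 5040 + 2520 − 840 + 210 − 42 + 7 − 1 = 1854.

1854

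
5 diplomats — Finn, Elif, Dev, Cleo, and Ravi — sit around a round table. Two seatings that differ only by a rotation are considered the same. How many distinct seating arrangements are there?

24

Fix one person's seat to break rotational symmetry; the remaining 4 people can be arranged in (4)! = 24 ways.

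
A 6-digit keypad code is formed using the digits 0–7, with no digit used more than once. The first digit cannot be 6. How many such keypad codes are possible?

The first digit has 8−1 = 7 choices (anything except 6).
The remaining 5 digits are filled from the other 7 symbols without repetition: 7 × 6 × 5 × 4 × 3 = 2520.
Total: 7 × 2520 = 17640.

17640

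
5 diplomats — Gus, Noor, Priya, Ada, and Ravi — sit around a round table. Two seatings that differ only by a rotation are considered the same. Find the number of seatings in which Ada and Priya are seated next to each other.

12

Treat {Ada, Priya} as one unit (2 internal orders) and seat the resulting 4 units around the table: (3)! circular arrangements.
So 2 × (3)! = 2 × 6 = 12.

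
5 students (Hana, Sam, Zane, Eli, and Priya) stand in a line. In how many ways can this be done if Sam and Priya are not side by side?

There are 5! = 120 arrangements in all. If Sam and Priya are adjacent, merging them into one block gives 2·(4)! = 48 arrangements.
Complementary counting: 120 − 48 = 72.

72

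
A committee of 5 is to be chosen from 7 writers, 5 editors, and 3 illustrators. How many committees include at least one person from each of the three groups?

1925

Total 5-person selections from all 15: C(15,5) = 3003.
Subtract selections that omit an entire group: no writers → C(8,5) = 56; no editors → C(10,5) = 252; no illustrators → C(12,5) = 792.
Add back selections omitting two groups (i.e. drawn from a single group): C(7,5) + C(5,5) + C(3,5) = 22.
By inclusion–exclusion: 3003 − 1100 + 22 = 1925.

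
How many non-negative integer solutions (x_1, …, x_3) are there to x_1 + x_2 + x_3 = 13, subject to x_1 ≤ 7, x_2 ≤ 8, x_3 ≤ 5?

By stars and bars, unrestricted non-negative solutions to x_1+…+x_3 = 13 number C(13+2,2) = 105.
Subtract solutions that violate a single cap (substitute x_i' = x_i − (cap_i+1)): x_1 ≥ 8 gives C(7,2) = 21; x_2 ≥ 9 gives C(6,2) = 15; x_3 ≥ 6 gives C(9,2) = 36. Together 72.
No two caps can be exceeded simultaneously, so the pair terms are all 0.
By inclusion–exclusion the count is 105 − 72 + 0 = 33.

33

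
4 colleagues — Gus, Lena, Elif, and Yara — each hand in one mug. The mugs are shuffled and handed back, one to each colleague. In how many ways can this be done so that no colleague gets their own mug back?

9

Count assignments avoiding every fixed point. For any j of the 4 colleagues fixed to their own mug, the other 4−j can be arranged in (4−j)! ways.
By inclusion–exclusion this is Σ_{j=0}^{4} (−1)^j C(4,j)·(4−j)!.
Computing: 24 − 24 + 12 − 4 + 1 = 9.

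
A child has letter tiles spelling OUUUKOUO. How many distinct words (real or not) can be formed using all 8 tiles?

Letter multiplicities in OUUUKOUO: K×1, O×3, U×4.
The number of distinct arrangements is 8!/(4!·3!) = 40320/144 = 280.

280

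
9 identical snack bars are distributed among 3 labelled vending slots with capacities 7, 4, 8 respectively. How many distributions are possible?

Without the upper bounds there are C(11,2) = 55 ways to split 9 among 3 vending slots.
Subtract solutions that violate a single cap (substitute x_i' = x_i − (cap_i+1)): x_1 ≥ 8 gives C(3,2) = 3; x_2 ≥ 5 gives C(6,2) = 15; x_3 ≥ 9 gives C(2,2) = 1. Together 19.
No two caps can be exceeded simultaneously, so the pair terms are all 0.
By inclusion–exclusion the count is 55 − 19 + 0 = 36.

36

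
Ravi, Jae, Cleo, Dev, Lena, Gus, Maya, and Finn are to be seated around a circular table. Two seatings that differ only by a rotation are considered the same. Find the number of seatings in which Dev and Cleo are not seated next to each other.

3600

Without the restriction there are (7)! = 5040 seatings.
Seatings with Dev beside Cleo: treat them as a block with 2 internal orders, giving 2 × (6)! = 1440.
Subtracting, 5040 − 1440 = 3600.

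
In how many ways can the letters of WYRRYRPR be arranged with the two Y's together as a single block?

210

Treat the 2 copies of Y as a single block. The multiset to arrange is then {YY, P, R, R, R, R, W}, 7 items in all.
That gives (7)!/(4!) = 210 arrangements.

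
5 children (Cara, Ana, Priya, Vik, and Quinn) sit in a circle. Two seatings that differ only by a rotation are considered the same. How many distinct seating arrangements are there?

Around a circle, 5 distinct people have 5!/5 = (4)! = 24 rotationally distinct seatings.

24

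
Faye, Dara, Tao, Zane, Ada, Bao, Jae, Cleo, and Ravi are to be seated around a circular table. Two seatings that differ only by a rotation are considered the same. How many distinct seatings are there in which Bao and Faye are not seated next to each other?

30240

Without the restriction there are (8)! = 40320 seatings.
Seatings with Bao beside Faye: treat them as a block with 2 internal orders, giving 2 × (7)! = 10080.
Subtracting, 40320 − 10080 = 30240.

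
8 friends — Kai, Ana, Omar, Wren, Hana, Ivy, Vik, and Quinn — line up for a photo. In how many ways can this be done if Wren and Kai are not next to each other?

There are 8! = 40320 arrangements in all. If Wren and Kai are adjacent, merging them into one block gives 2·(7)! = 10080 arrangements.
So 40320 − 10080 = 30240 arrangements keep them apart.

30240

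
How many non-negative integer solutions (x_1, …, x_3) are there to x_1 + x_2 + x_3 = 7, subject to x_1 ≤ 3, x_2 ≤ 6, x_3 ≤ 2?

11

By stars and bars, unrestricted non-negative solutions to x_1+…+x_3 = 7 number C(7+2,2) = 36.
Subtract solutions that violate a single cap (substitute x_i' = x_i − (cap_i+1)): x_1 ≥ 4 gives C(5,2) = 10; x_2 ≥ 7 gives C(2,2) = 1; x_3 ≥ 3 gives C(6,2) = 15. Together 26.
Add back pairs where two caps are both exceeded: 0 + 1 + 0 = 1.
By inclusion–exclusion the count is 36 − 26 + 1 = 11.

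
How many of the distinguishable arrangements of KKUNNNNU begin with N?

210

With the first slot taken by N, it remains to arrange the other 7 letters (KKUNNNU).
Those 7 letters have K appearing twice, N appearing 3 times, and U appearing twice, giving (7)!/(3!·2!·2!) = 210.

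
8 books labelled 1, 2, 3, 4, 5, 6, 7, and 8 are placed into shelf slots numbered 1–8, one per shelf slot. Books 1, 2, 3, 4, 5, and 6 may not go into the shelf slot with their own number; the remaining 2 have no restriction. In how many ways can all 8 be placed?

18806

Let Aᵢ (for 1 ≤ i ≤ 6) be the placements that put book i in its forbidden shelf slot. Any j of these fix j positions, leaving (8−j)! ways to fill the rest, and there are C(6,j) ways to pick which j.
By inclusion–exclusion, the number of valid placements is Σ_{j=0}^{6} (−1)^j C(6,j)·(8−j)!.
Computing: 40320 − 30240 + 10800 − 2400 + 360 − 36 + 2 = 18806.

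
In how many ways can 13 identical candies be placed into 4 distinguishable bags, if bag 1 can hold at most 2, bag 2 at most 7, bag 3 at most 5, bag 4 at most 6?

By stars and bars, unrestricted non-negative solutions to x_1+…+x_4 = 13 number C(13+3,3) = 560.
Subtract solutions that violate a single cap (substitute x_i' = x_i − (cap_i+1)): x_1 ≥ 3 gives C(13,3) = 286; x_2 ≥ 8 gives C(8,3) = 56; x_3 ≥ 6 gives C(10,3) = 120; x_4 ≥ 7 gives C(9,3) = 84. Together 546.
Add back pairs where two caps are both exceeded: 10 + 35 + 20 + 0 + 0 + 1 = 66.
By inclusion–exclusion the count is 560 − 546 + 66 = 80.

80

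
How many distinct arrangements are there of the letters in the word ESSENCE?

420

The 7 letters of ESSENCE have repeats: E appearing 3 times and S appearing twice.
So there are 7! / (3!·2!) = 420 distinguishable arrangements.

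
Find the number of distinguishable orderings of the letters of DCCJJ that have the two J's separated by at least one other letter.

18

Total arrangements of DCCJJ: 5!/(2!·2!) = 30.
Arrangements with the J's together: treat JJ as one letter, giving (4)!/(2!) = 12.
Hence 30 − 12 = 18.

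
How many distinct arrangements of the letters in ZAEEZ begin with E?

12

Fix E in the first position and arrange the remaining 4 letters.
Those 4 letters have Z appearing twice, giving (4)!/(2!) = 12.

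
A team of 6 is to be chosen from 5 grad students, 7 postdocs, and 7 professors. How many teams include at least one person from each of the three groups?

Total 6-person selections from all 19: C(19,6) = 27132.
Subtract selections that omit an entire group: no grad students → C(14,6) = 3003; no postdocs → C(12,6) = 924; no professors → C(12,6) = 924.
Add back selections omitting two groups (i.e. drawn from a single group): C(5,6) + C(7,6) + C(7,6) = 14.
By inclusion–exclusion: 27132 − 4851 + 14 = 22295.

22295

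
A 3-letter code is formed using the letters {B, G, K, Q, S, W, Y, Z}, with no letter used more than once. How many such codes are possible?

336

With no repetition, fill the 3 letters in order: 8 choices, then 7, down to 6.
8 × 7 × 6 = 336.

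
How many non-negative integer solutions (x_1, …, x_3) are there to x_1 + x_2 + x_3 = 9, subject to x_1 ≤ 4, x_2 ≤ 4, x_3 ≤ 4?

Without the upper bounds there are C(11,2) = 55 ways to split 9 among 3 variables.
Subtract solutions that violate a single cap (substitute x_i' = x_i − (cap_i+1)): x_1 ≥ 5 gives C(6,2) = 15; x_2 ≥ 5 gives C(6,2) = 15; x_3 ≥ 5 gives C(6,2) = 15. Together 45.
No two caps can be exceeded simultaneously, so the pair terms are all 0.
By inclusion–exclusion the count is 55 − 45 + 0 = 10.

10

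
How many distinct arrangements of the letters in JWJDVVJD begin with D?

With the first slot taken by D, it remains to arrange the other 7 letters (JWJVVJD).
Those 7 letters have J appearing 3 times and V appearing twice, giving (7)!/(3!·2!) = 420.

420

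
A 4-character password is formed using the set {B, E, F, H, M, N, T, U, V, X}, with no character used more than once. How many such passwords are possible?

5040

Choose and order 4 of the 10 symbols: the first character has 10 options, the next 9, then 8, 7.
That product is 10 × 9 × 8 × 7 = 5040.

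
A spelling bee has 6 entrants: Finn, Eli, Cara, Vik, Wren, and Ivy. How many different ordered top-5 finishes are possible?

720

There are 6 choices for 1st place, 5 for 2nd, and so on down to 2 for position 5.
That gives 6 × 5 × 4 × 3 × 2 = 720.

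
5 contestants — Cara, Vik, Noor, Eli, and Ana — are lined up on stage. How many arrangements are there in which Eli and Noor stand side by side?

Place the 3 others and the Eli-Noor pair as 4 objects in a line; the pair has 2 internal arrangements.
That gives 2 × 4! = 2 × 24 = 48.

48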